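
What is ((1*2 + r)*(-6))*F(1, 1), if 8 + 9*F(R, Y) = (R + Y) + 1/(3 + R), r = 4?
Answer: 23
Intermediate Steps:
F(R, Y) = -8/9 + R/9 + Y/9 + 1/(9*(3 + R)) (F(R, Y) = -8/9 + ((R + Y) + 1/(3 + R))/9 = -8/9 + (R + Y + 1/(3 + R))/9 = -8/9 + (R/9 + Y/9 + 1/(9*(3 + R))) = -8/9 + R/9 + Y/9 + 1/(9*(3 + R)))
((1*2 + r)*(-6))*F(1, 1) = ((1*2 + 4)*(-6))*((-23 + 1² - 5*1 + 3*1 + 1*1)/(9*(3 + 1))) = ((2 + 4)*(-6))*((⅑)*(-23 + 1 - 5 + 3 + 1)/4) = (6*(-6))*((⅑)*(¼)*(-23)) = -36*(-23/36) = 23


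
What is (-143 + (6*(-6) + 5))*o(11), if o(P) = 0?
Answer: 0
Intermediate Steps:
(-143 + (6*(-6) + 5))*o(11) = (-143 + (6*(-6) + 5))*0 = (-143 + (-36 + 5))*0 = (-143 - 31)*0 = -174*0 = 0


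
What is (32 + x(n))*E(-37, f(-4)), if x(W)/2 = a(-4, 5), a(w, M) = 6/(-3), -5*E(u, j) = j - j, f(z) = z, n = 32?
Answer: 0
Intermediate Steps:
E(u, j) = 0 (E(u, j) = -(j - j)/5 = -⅕*0 = 0)
a(w, M) = -2 (a(w, M) = 6*(-⅓) = -2)
x(W) = -4 (x(W) = 2*(-2) = -4)
(32 + x(n))*E(-37, f(-4)) = (32 - 4)*0 = 28*0 = 0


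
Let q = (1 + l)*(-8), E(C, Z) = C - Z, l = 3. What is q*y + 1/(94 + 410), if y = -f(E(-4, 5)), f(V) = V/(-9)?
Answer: 16129/504 ≈ 32.002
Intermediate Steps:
f(V) = -V/9 (f(V) = V*(-⅑) = -V/9)
q = -32 (q = (1 + 3)*(-8) = 4*(-8) = -32)
y = -1 (y = -(-1)*(-4 - 1*5)/9 = -(-1)*(-4 - 5)/9 = -(-1)*(-9)/9 = -1*1 = -1)
q*y + 1/(94 + 410) = -32*(-1) + 1/(94 + 410) = 32 + 1/504 = 16129/504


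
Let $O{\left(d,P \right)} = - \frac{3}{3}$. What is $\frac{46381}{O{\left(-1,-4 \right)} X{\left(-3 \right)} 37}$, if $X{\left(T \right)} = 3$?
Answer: $- \frac{46381}{111} \approx -417.85$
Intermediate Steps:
$O{\left(d,P \right)} = -1$ ($O{\left(d,P \right)} = \left(-3\right) \frac{1}{3} = -1$)
$\frac{46381}{O{\left(-1,-4 \right)} X{\left(-3 \right)} 37} = \frac{46381}{\left(-1\right) 3 \cdot 37} = \frac{46381}{\left(-3\right) 37} = \frac{46381}{-111} = 46381 \left(- \frac{1}{111}\right) = - \frac{46381}{111}$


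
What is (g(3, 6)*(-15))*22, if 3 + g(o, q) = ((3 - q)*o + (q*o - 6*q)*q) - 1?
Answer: 39930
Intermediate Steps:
g(o, q) = -4 + o*(3 - q) + q*(-6*q + o*q) (g(o, q) = -3 + (((3 - q)*o + (q*o - 6*q)*q) - 1) = -3 + ((o*(3 - q) + (o*q - 6*q)*q) - 1) = -3 + ((o*(3 - q) + (-6*q + o*q)*q) - 1) = -3 + ((o*(3 - q) + q*(-6*q + o*q)) - 1) = -3 + (-1 + o*(3 - q) + q*(-6*q + o*q)) = -4 + o*(3 - q) + q*(-6*q + o*q))
(g(3, 6)*(-15))*22 = ((-4 - 6*6² + 3*3 + 3*6² - 1*3*6)*(-15))*22 = ((-4 - 6*36 + 9 + 3*36 - 18)*(-15))*22 = ((-4 - 216 + 9 + 108 - 18)*(-15))*22 = -121*(-15)*22 = 1815*22 = 39930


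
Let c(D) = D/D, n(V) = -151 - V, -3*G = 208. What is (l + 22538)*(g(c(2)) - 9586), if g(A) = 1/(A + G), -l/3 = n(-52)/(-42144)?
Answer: -124437615850085/575968 ≈ -2.1605e+8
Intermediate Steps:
G = -208/3 (G = -⅓*208 = -208/3 ≈ -69.333)
c(D) = 1
l = -99/14048 (l = -3*(-151 - 1*(-52))/(-42144) = -3*(-151 + 52)*(-1)/42144 = -(-297)*(-1)/42144 = -3*33/14048 = -99/14048 ≈ -0.0070473)
g(A) = 1/(-208/3 + A) (g(A) = 1/(A - 208/3) = 1/(-208/3 + A))
(l + 22538)*(g(c(2)) - 9586) = (-99/14048 + 22538)*(3/(-208 + 3*1) - 9586) = 316613725*(3/(-208 + 3) - 9586)/14048 = 316613725*(3/(-205) - 9586)/14048 = 316613725*(3*(-1/205) - 9586)/14048 = 316613725*(-3/205 - 9586)/14048 = (316613725/14048)*(-1965133/205) = -124437615850085/575968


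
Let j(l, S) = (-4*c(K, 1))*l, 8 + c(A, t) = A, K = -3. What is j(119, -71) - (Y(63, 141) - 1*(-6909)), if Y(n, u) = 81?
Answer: -1754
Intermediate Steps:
c(A, t) = -8 + A
j(l, S) = 44*l (j(l, S) = (-4*(-8 - 3))*l = (-4*(-11))*l = 44*l)
j(119, -71) - (Y(63, 141) - 1*(-6909)) = 44*119 - (81 - 1*(-6909)) = 5236 - (81 + 6909) = 5236 - 1*6990 = 5236 - 6990 = -1754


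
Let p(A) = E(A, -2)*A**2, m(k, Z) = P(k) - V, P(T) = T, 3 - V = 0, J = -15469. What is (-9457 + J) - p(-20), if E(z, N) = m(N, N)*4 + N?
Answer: -16126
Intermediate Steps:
V = 3 (V = 3 - 1*0 = 3 + 0 = 3)
m(k, Z) = -3 + k (m(k, Z) = k - 1*3 = k - 3 = -3 + k)
E(z, N) = -12 + 5*N (E(z, N) = (-3 + N)*4 + N = (-12 + 4*N) + N = -12 + 5*N)
p(A) = -22*A**2 (p(A) = (-12 + 5*(-2))*A**2 = (-12 - 10)*A**2 = -22*A**2)
(-9457 + J) - p(-20) = (-9457 - 15469) - (-22)*(-20)**2 = -24926 - (-22)*400 = -24926 - 1*(-8800) = -24926 + 8800 = -16126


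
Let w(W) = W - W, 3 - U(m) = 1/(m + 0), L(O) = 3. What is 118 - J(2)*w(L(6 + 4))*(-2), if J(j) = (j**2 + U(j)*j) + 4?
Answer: 118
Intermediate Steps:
U(m) = 3 - 1/m (U(m) = 3 - 1/(m + 0) = 3 - 1/m)
w(W) = 0
J(j) = 4 + j**2 + j*(3 - 1/j) (J(j) = (j**2 + (3 - 1/j)*j) + 4 = (j**2 + j*(3 - 1/j)) + 4 = 4 + j**2 + j*(3 - 1/j))
118 - J(2)*w(L(6 + 4))*(-2) = 118 - (3 + 2**2 + 3*2)*0*(-2) = 118 - (3 + 4 + 6)*0 = 118 - 13*0 = 118 - 1*0 = 118 + 0 = 118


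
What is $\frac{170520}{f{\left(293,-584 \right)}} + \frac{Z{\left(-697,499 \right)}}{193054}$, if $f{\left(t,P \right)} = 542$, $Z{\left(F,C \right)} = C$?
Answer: $\frac{16459919269}{52317634} \approx 314.62$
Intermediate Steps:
$\frac{170520}{f{\left(293,-584 \right)}} + \frac{Z{\left(-697,499 \right)}}{193054} = \frac{170520}{542} + \frac{499}{193054} = 170520 \cdot \frac{1}{542} + 499 \cdot \frac{1}{193054} = \frac{85260}{271} + \frac{499}{193054} = \frac{16459919269}{52317634}$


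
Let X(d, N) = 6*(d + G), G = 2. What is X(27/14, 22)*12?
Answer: 1980/7 ≈ 282.86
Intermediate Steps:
X(d, N) = 12 + 6*d (X(d, N) = 6*(d + 2) = 6*(2 + d) = 12 + 6*d)
X(27/14, 22)*12 = (12 + 6*(27/14))*12 = (12 + 81/7)*12 = (165/7)*12 = 1980/7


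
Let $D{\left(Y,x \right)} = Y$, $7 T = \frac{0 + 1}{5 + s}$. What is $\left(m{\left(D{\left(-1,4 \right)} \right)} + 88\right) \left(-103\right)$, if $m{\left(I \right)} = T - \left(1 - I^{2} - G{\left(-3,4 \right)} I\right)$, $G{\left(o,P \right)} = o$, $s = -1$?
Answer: $- \frac{262547}{28} \approx -9376.7$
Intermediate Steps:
$T = \frac{1}{28}$ ($T = \frac{\left(0 + 1\right) \frac{1}{5 - 1}}{7} = \frac{1 \cdot \frac{1}{4}}{7} = \frac{1}{7} \cdot \frac{1}{4} = \frac{1}{28} \approx 0.035714$)
$m{\left(I \right)} = - \frac{27}{28} + I^{2} - 3 I$ ($m{\left(I \right)} = \frac{1}{28} - \left(1 - I^{2} + 3 I\right) = - \frac{27}{28} + I^{2} - 3 I$)
$\left(m{\left(D{\left(-1,4 \right)} \right)} + 88\right) \left(-103\right) = \left(\left(- \frac{27}{28} + \left(-1\right)^{2} - -3\right) + 88\right) \left(-103\right) = \left(\left(- \frac{27}{28} + 1 + 3\right) + 88\right) \left(-103\right) = \left(\frac{85}{28} + 88\right) \left(-103\right) = \frac{2549}{28} \left(-103\right) = - \frac{262547}{28}$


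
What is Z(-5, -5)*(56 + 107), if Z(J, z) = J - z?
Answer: 0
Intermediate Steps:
Z(-5, -5)*(56 + 107) = (-5 - 1*(-5))*(56 + 107) = (-5 + 5)*163 = 0*163 = 0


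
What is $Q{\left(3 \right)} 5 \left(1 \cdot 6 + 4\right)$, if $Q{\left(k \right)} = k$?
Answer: $150$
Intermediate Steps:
$Q{\left(3 \right)} 5 \left(1 \cdot 6 + 4\right) = 3 \cdot 5 \left(1 \cdot 6 + 4\right) = 15 \left(6 + 4\right) = 15 \cdot 10 = 150$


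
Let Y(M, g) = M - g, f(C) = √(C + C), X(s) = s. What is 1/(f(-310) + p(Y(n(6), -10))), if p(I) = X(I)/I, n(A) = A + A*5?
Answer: 1/621 - 2*I*√155/621 ≈ 0.0016103 - 0.040096*I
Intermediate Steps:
f(C) = √2*√C (f(C) = √(2*C) = √2*√C)
n(A) = 6*A (n(A) = A + 5*A = 6*A)
p(I) = 1 (p(I) = I/I = 1)
1/(f(-310) + p(Y(n(6), -10))) = 1/(√2*√(-310) + 1) = 1/(√2*(I*√310) + 1) = 1/(2*I*√155 + 1) = 1/(1 + 2*I*√155)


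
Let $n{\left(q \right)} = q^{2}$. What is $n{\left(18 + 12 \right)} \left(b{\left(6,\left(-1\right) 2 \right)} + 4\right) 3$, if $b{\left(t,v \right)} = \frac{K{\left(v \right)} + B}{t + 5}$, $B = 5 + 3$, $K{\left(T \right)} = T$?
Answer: $\frac{135000}{11} \approx 12273.0$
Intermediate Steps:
$B = 8$
$b{\left(t,v \right)} = \frac{8 + v}{5 + t}$ ($b{\left(t,v \right)} = \frac{v + 8}{t + 5} = \frac{8 + v}{5 + t}$)
$n{\left(18 + 12 \right)} \left(b{\left(6,\left(-1\right) 2 \right)} + 4\right) 3 = \left(18 + 12\right)^{2} \left(\frac{8 - 2}{5 + 6} + 4\right) 3 = 30^{2} \left(\frac{8 - 2}{11} + 4\right) 3 = 900 \left(\frac{1}{11} \cdot 6 + 4\right) 3 = 900 \left(\frac{6}{11} + 4\right) 3 = 900 \cdot \frac{50}{11} \cdot 3 = 900 \cdot \frac{150}{11} = \frac{135000}{11}$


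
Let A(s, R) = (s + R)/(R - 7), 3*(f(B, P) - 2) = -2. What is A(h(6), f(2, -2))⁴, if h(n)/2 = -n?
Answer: 1048576/83521 ≈ 12.555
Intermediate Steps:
f(B, P) = 4/3 (f(B, P) = 2 + (⅓)*(-2) = 2 - ⅔ = 4/3)
h(n) = -2*n (h(n) = 2*(-n) = -2*n)
A(s, R) = (R + s)/(-7 + R)
A(h(6), f(2, -2))⁴ = ((4/3 - 2*6)/(-7 + 4/3))⁴ = ((4/3 - 12)/(-17/3))⁴ = (-3/17*(-32/3))⁴ = (32/17)⁴ = 1048576/83521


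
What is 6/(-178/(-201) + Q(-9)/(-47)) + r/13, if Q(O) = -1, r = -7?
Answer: 52069/8567 ≈ 6.0779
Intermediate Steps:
6/(-178/(-201) + Q(-9)/(-47)) + r/13 = 6/(-178/(-201) - 1/(-47)) - 7/13 = 6/(-178*(-1/201) - 1*(-1/47)) - 7*1/13 = 6/(178/201 + 1/47) - 7/13 = 6/(8567/9447) - 7/13 = 6*(9447/8567) - 7/13 = 56682/8567 - 7/13 = 52069/8567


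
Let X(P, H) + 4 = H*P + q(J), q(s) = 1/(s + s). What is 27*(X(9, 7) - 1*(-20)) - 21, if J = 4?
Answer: 16923/8 ≈ 2115.4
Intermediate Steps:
q(s) = 1/(2*s)
X(P, H) = -31/8 + H*P (X(P, H) = -4 + (H*P + (½)/4) = -4 + (H*P + (½)*(¼)) = -4 + (H*P + ⅛) = -4 + (⅛ + H*P) = -31/8 + H*P)
27*(X(9, 7) - 1*(-20)) - 21 = 27*((-31/8 + 7*9) - 1*(-20)) - 21 = 27*((-31/8 + 63) + 20) - 21 = 27*(473/8 + 20) - 21 = 27*(633/8) - 21 = 17091/8 - 21 = 16923/8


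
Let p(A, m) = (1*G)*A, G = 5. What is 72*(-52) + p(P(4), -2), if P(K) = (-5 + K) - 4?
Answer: -3769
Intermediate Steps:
P(K) = -9 + K
p(A, m) = 5*A (p(A, m) = (1*5)*A = 5*A)
72*(-52) + p(P(4), -2) = 72*(-52) + 5*(-9 + 4) = -3744 + 5*(-5) = -3744 - 25 = -3769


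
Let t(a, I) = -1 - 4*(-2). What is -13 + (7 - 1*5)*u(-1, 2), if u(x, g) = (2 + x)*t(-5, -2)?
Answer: 1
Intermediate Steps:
t(a, I) = 7 (t(a, I) = -1 + 8 = 7)
u(x, g) = 14 + 7*x (u(x, g) = (2 + x)*7 = 14 + 7*x)
-13 + (7 - 1*5)*u(-1, 2) = -13 + (7 - 1*5)*(14 + 7*(-1)) = -13 + (7 - 5)*(14 - 7) = -13 + 2*7 = -13 + 14 = 1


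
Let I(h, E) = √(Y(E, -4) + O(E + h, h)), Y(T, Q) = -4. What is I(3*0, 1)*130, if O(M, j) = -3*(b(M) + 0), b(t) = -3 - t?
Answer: 260*√2 ≈ 367.70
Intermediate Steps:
O(M, j) = 9 + 3*M (O(M, j) = -3*((-3 - M) + 0) = -3*(-3 - M) = 9 + 3*M)
I(h, E) = √(5 + 3*E + 3*h) (I(h, E) = √(-4 + (9 + 3*(E + h))) = √(-4 + (9 + (3*E + 3*h))) = √(-4 + (9 + 3*E + 3*h)) = √(5 + 3*E + 3*h))
I(3*0, 1)*130 = √(5 + 3*1 + 3*(3*0))*130 = √(5 + 3 + 3*0)*130 = √(5 + 3 + 0)*130 = √8*130 = (2*√2)*130 = 260*√2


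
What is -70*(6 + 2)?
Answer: -560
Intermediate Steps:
-70*(6 + 2) = -70*8 = -14*40 = -560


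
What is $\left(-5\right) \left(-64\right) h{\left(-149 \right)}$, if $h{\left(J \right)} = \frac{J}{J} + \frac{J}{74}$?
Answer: $- \frac{12000}{37} \approx -324.32$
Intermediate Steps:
$h{\left(J \right)} = 1 + \frac{J}{74}$ ($h{\left(J \right)} = 1 + J \frac{1}{74} = 1 + \frac{J}{74}$)
$\left(-5\right) \left(-64\right) h{\left(-149 \right)} = \left(-5\right) \left(-64\right) \left(1 + \frac{1}{74} \left(-149\right)\right) = 320 \left(1 - \frac{149}{74}\right) = 320 \left(- \frac{75}{74}\right) = - \frac{12000}{37}$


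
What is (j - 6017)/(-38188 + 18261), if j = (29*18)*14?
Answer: -1291/19927 ≈ -0.064786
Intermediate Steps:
j = 7308 (j = 522*14 = 7308)
(j - 6017)/(-38188 + 18261) = (7308 - 6017)/(-38188 + 18261) = 1291/(-19927) = 1291*(-1/19927) = -1291/19927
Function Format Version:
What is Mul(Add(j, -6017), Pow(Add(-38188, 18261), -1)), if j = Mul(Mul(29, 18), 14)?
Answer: Rational(-1291, 19927) ≈ -0.064786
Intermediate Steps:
j = 7308 (j = Mul(522, 14) = 7308)
Mul(Add(j, -6017), Pow(Add(-38188, 18261), -1)) = Mul(Add(7308, -6017), Pow(Add(-38188, 18261), -1)) = Mul(1291, Pow(-19927, -1)) = Mul(1291, Rational(-1, 19927)) = Rational(-1291, 19927)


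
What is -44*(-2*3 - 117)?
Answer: 5412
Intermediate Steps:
-44*(-2*3 - 117) = -44*(-6 - 117) = -44*(-123) = -1*(-5412) = 5412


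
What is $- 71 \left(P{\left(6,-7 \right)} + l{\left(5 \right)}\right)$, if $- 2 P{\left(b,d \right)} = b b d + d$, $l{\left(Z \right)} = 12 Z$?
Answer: $- \frac{26909}{2} \approx -13455.0$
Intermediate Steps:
$P{\left(b,d \right)} = - \frac{d}{2} - \frac{d b^{2}}{2}$ ($P{\left(b,d \right)} = - \frac{b b d + d}{2} = - \frac{b^{2} d + d}{2} = - \frac{d b^{2} + d}{2} = - \frac{d + d b^{2}}{2} = - \frac{d}{2} - \frac{d b^{2}}{2}$)
$- 71 \left(P{\left(6,-7 \right)} + l{\left(5 \right)}\right) = - 71 \left(\left(- \frac{1}{2}\right) \left(-7\right) \left(1 + 6^{2}\right) + 12 \cdot 5\right) = - 71 \left(\left(- \frac{1}{2}\right) \left(-7\right) \left(1 + 36\right) + 60\right) = - 71 \left(\left(- \frac{1}{2}\right) \left(-7\right) 37 + 60\right) = - 71 \left(\frac{259}{2} + 60\right) = \left(-71\right) \frac{379}{2} = - \frac{26909}{2}$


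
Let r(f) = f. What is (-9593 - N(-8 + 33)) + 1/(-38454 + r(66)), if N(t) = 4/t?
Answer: -9206555677/959700 ≈ -9593.2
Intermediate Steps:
(-9593 - N(-8 + 33)) + 1/(-38454 + r(66)) = (-9593 - 4/(-8 + 33)) + 1/(-38454 + 66) = (-9593 - 4/25) + 1/(-38388) = (-9593 - 4/25) - 1/38388 = -239829/25 - 1/38388 = -9206555677/959700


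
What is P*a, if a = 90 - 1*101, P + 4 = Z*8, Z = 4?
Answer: -308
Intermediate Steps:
P = 28 (P = -4 + 4*8 = -4 + 32 = 28)
a = -11 (a = 90 - 101 = -11)
P*a = 28*(-11) = -308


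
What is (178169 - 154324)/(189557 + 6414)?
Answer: 23845/195971 ≈ 0.12168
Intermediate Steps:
(178169 - 154324)/(189557 + 6414) = 23845/195971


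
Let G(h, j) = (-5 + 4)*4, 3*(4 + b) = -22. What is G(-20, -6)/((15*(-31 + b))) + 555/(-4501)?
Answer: -334421/2858135 ≈ -0.11701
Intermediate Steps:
b = -34/3 (b = -4 + (⅓)*(-22) = -4 - 22/3 = -34/3 ≈ -11.333)
G(h, j) = -4 (G(h, j) = -1*4 = -4)
G(-20, -6)/((15*(-31 + b))) + 555/(-4501) = -4*1/(15*(-31 - 34/3)) + 555/(-4501) = -4/(15*(-127/3)) + 555*(-1/4501) = -4/(-635) - 555/4501 = -4*(-1/635) - 555/4501 = 4/635 - 555/4501 = -334421/2858135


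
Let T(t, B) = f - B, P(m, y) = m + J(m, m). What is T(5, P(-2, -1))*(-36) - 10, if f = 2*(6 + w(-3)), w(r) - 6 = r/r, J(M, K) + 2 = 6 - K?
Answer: -802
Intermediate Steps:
J(M, K) = 4 - K (J(M, K) = -2 + (6 - K) = 4 - K)
w(r) = 7 (w(r) = 6 + r/r = 6 + 1 = 7)
P(m, y) = 4 (P(m, y) = m + (4 - m) = 4)
f = 26 (f = 2*(6 + 7) = 2*13 = 26)
T(t, B) = 26 - B
T(5, P(-2, -1))*(-36) - 10 = (26 - 1*4)*(-36) - 10 = (26 - 4)*(-36) - 10 = 22*(-36) - 10 = -792 - 10 = -802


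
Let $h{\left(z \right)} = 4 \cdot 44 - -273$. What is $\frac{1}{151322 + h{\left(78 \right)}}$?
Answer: $\frac{1}{151771} \approx 6.5889 \cdot 10^{-6}$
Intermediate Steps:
$h{\left(z \right)} = 449$ ($h{\left(z \right)} = 176 + 273 = 449$)
$\frac{1}{151322 + h{\left(78 \right)}} = \frac{1}{151322 + 449} = \frac{1}{151771}$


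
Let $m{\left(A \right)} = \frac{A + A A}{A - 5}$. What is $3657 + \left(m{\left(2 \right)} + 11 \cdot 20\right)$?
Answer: $3875$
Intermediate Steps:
$m{\left(A \right)} = \frac{A + A^{2}}{-5 + A}$
$3657 + \left(m{\left(2 \right)} + 11 \cdot 20\right) = 3657 + \left(\frac{2 \left(1 + 2\right)}{-5 + 2} + 11 \cdot 20\right) = 3657 + \left(2 \frac{1}{-3} \cdot 3 + 220\right) = 3657 + \left(2 \left(- \frac{1}{3}\right) 3 + 220\right) = 3657 + \left(-2 + 220\right) = 3657 + 218 = 3875$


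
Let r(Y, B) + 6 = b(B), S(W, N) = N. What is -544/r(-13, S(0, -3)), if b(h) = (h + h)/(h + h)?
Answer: 544/5 ≈ 108.80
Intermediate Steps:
b(h) = 1 (b(h) = (2*h)/((2*h)) = (2*h)*(1/(2*h)) = 1)
r(Y, B) = -5 (r(Y, B) = -6 + 1 = -5)
-544/r(-13, S(0, -3)) = -544/(-5) = -544*(-1/5) = 544/5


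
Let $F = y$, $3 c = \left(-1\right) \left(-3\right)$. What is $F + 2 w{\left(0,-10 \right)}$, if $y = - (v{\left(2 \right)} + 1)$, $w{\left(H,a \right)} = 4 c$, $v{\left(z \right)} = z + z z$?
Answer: $1$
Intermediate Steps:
$c = 1$ ($c = \frac{\left(-1\right) \left(-3\right)}{3} = \frac{1}{3} \cdot 3 = 1$)
$v{\left(z \right)} = z + z^{2}$
$w{\left(H,a \right)} = 4$ ($w{\left(H,a \right)} = 4 \cdot 1 = 4$)
$y = -7$ ($y = - (2 \left(1 + 2\right) + 1) = - (2 \cdot 3 + 1) = - (6 + 1) = \left(-1\right) 7 = -7$)
$F = -7$
$F + 2 w{\left(0,-10 \right)} = -7 + 2 \cdot 4 = -7 + 8 = 1$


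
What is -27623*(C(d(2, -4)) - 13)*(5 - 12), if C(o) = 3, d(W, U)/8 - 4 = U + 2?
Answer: -1933610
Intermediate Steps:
d(W, U) = 48 + 8*U (d(W, U) = 32 + 8*(U + 2) = 32 + 8*(2 + U) = 32 + (16 + 8*U) = 48 + 8*U)
-27623*(C(d(2, -4)) - 13)*(5 - 12) = -27623*(3 - 13)*(5 - 12) = -(-276230)*(-7) = -27623*70 = -1933610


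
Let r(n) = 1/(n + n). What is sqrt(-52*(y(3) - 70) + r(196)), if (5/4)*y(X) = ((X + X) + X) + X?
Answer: 69*sqrt(12930)/140 ≈ 56.043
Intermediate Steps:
y(X) = 16*X/5 (y(X) = 4*(((X + X) + X) + X)/5 = 4*((2*X + X) + X)/5 = 4*(3*X + X)/5 = 4*(4*X)/5 = 16*X/5)
r(n) = 1/(2*n)
sqrt(-52*(y(3) - 70) + r(196)) = sqrt(-52*((16/5)*3 - 70) + (1/2)/196) = sqrt(-52*(48/5 - 70) + (1/2)*(1/196)) = sqrt(-52*(-302/5) + 1/392) = sqrt(15704/5 + 1/392) = sqrt(6155973/1960) = 69*sqrt(12930)/140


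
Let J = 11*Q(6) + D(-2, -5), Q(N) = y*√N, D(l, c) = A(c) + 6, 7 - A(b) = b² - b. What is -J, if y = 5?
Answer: 17 - 55*√6 ≈ -117.72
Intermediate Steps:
A(b) = 7 + b - b² (A(b) = 7 - (b² - b) = 7 + (b - b²) = 7 + b - b²)
D(l, c) = 13 + c - c² (D(l, c) = (7 + c - c²) + 6 = 13 + c - c²)
Q(N) = 5*√N
J = -17 + 55*√6 (J = 11*(5*√6) + (13 - 5 - 1*(-5)²) = 55*√6 + (13 - 5 - 1*25) = 55*√6 + (13 - 5 - 25) = 55*√6 - 17 = -17 + 55*√6 ≈ 117.72)
-J = -(-17 + 55*√6) = 17 - 55*√6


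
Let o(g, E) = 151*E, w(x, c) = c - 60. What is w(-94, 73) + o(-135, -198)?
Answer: -29885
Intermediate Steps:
w(x, c) = -60 + c
w(-94, 73) + o(-135, -198) = (-60 + 73) + 151*(-198) = 13 - 29898 = -29885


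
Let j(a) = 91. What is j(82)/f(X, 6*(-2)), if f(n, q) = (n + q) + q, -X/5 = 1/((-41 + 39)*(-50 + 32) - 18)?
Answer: -1638/437 ≈ -3.7483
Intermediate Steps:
X = -5/18 (X = -5/((-41 + 39)*(-50 + 32) - 18) = -5/(-2*(-18) - 18) = -5/(36 - 18) = -5/18 ≈ -0.27778)
f(n, q) = n + 2*q
j(82)/f(X, 6*(-2)) = 91/(-5/18 + 2*(6*(-2))) = 91/(-5/18 + 2*(-12)) = 91/(-5/18 - 24) = 91/(-437/18) = 91*(-18/437) = -1638/437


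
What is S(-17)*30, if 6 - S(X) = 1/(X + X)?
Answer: 3075/17 ≈ 180.88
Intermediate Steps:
S(X) = 6 - 1/(2*X) (S(X) = 6 - 1/(X + X) = 6 - 1/(2*X))
S(-17)*30 = (6 - 1/2/(-17))*30 = (6 - 1/2*(-1/17))*30 = (6 + 1/34)*30 = (205/34)*30 = 3075/17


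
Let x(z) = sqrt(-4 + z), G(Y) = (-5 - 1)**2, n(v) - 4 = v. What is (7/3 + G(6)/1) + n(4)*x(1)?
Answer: 115/3 + 8*I*sqrt(3) ≈ 38.333 + 13.856*I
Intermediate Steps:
n(v) = 4 + v
G(Y) = 36 (G(Y) = (-6)**2 = 36)
(7/3 + G(6)/1) + n(4)*x(1) = (7/3 + 36/1) + (4 + 4)*sqrt(-4 + 1) = (7*(1/3) + 36*1) + 8*sqrt(-3) = (7/3 + 36) + 8*(I*sqrt(3)) = 115/3 + 8*I*sqrt(3)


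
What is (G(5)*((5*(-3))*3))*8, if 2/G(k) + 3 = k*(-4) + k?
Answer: 40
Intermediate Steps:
G(k) = 2/(-3 - 3*k) (G(k) = 2/(-3 + (k*(-4) + k)) = 2/(-3 + (-4*k + k)) = 2/(-3 - 3*k))
(G(5)*((5*(-3))*3))*8 = ((-2/(3 + 3*5))*((5*(-3))*3))*8 = ((-2/(3 + 15))*(-15*3))*8 = (-2/18*(-45))*8 = (-2*1/18*(-45))*8 = -⅑*(-45)*8 = 5*8 = 40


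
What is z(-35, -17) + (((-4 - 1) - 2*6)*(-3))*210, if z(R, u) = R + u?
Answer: 10658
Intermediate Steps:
z(-35, -17) + (((-4 - 1) - 2*6)*(-3))*210 = (-35 - 17) + (((-4 - 1) - 2*6)*(-3))*210 = -52 + ((-5 - 12)*(-3))*210 = -52 - 17*(-3)*210 = -52 + 51*210 = -52 + 10710 = 10658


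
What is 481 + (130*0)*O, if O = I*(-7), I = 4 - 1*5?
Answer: 481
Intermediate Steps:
I = -1 (I = 4 - 5 = -1)
O = 7 (O = -1*(-7) = 7)
481 + (130*0)*O = 481 + (130*0)*7 = 481 + 0*7 = 481 + 0 = 481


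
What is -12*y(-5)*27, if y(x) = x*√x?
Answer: 1620*I*√5 ≈ 3622.4*I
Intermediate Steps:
y(x) = x^(3/2)
-12*y(-5)*27 = -(-60)*I*√5*27 = (60*I*√5)*27 = 1620*I*√5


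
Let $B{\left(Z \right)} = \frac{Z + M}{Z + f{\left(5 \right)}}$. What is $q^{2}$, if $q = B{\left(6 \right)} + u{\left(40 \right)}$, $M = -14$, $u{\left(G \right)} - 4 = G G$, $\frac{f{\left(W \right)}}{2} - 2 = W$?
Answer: $\frac{64288324}{25} \approx 2.5715 \cdot 10^{6}$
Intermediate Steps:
$f{\left(W \right)} = 4 + 2 W$
$u{\left(G \right)} = 4 + G^{2}$ ($u{\left(G \right)} = 4 + G G = 4 + G^{2}$)
$B{\left(Z \right)} = \frac{-14 + Z}{14 + Z}$ ($B{\left(Z \right)} = \frac{Z - 14}{Z + \left(4 + 2 \cdot 5\right)} = \frac{-14 + Z}{Z + \left(4 + 10\right)} = \frac{-14 + Z}{Z + 14} = \frac{-14 + Z}{14 + Z}$)
$q = \frac{8018}{5}$ ($q = \frac{-14 + 6}{14 + 6} + \left(4 + 40^{2}\right) = \frac{1}{20} \left(-8\right) + \left(4 + 1600\right) = \frac{1}{20} \left(-8\right) + 1604 = - \frac{2}{5} + 1604 = \frac{8018}{5} \approx 1603.6$)
$q^{2} = \left(\frac{8018}{5}\right)^{2} = \frac{64288324}{25}$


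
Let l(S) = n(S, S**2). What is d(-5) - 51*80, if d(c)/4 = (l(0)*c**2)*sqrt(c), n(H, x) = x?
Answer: -4080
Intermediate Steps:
l(S) = S**2
d(c) = 0 (d(c) = 4*((0**2*c**2)*sqrt(c)) = 4*((0*c**2)*sqrt(c)) = 4*(0*sqrt(c)) = 4*0 = 0)
d(-5) - 51*80 = 0 - 51*80 = 0 - 4080 = -4080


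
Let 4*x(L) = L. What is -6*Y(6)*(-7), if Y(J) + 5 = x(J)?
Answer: -147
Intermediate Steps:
x(L) = L/4
Y(J) = -5 + J/4
-6*Y(6)*(-7) = -6*(-5 + (¼)*6)*(-7) = -6*(-5 + 3/2)*(-7) = -6*(-7/2)*(-7) = 21*(-7) = -147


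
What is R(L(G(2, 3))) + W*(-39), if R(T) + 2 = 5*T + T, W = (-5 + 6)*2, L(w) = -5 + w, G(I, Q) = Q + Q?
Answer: -74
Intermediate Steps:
G(I, Q) = 2*Q
W = 2 (W = 1*2 = 2)
R(T) = -2 + 6*T (R(T) = -2 + (5*T + T) = -2 + 6*T)
R(L(G(2, 3))) + W*(-39) = (-2 + 6*(-5 + 2*3)) + 2*(-39) = (-2 + 6*(-5 + 6)) - 78 = (-2 + 6*1) - 78 = (-2 + 6) - 78 = 4 - 78 = -74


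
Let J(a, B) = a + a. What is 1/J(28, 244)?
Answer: 1/56 ≈ 0.017857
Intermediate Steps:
J(a, B) = 2*a
1/J(28, 244) = 1/(2*28) = 1/56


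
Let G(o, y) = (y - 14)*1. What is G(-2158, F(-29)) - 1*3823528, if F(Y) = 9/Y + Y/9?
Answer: -997945384/261 ≈ -3.8235e+6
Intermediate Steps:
F(Y) = 9/Y + Y/9 (F(Y) = 9/Y + Y*(⅑) = 9/Y + Y/9)
G(o, y) = -14 + y (G(o, y) = (-14 + y)*1 = -14 + y)
G(-2158, F(-29)) - 1*3823528 = (-14 + (9/(-29) + (⅑)*(-29))) - 1*3823528 = (-14 + (9*(-1/29) - 29/9)) - 3823528 = (-14 + (-9/29 - 29/9)) - 3823528 = (-14 - 922/261) - 3823528 = -4576/261 - 3823528 = -997945384/261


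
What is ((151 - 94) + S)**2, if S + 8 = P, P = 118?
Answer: 27889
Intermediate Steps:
S = 110 (S = -8 + 118 = 110)
((151 - 94) + S)**2 = ((151 - 94) + 110)**2 = (57 + 110)**2 = 167**2 = 27889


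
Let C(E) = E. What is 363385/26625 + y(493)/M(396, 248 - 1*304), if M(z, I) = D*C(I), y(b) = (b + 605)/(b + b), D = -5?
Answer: 2007051301/147012600 ≈ 13.652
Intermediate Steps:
y(b) = (605 + b)/(2*b) (y(b) = (605 + b)/((2*b)) = (605 + b)*(1/(2*b)) = (605 + b)/(2*b))
M(z, I) = -5*I
363385/26625 + y(493)/M(396, 248 - 1*304) = 363385/26625 + ((1/2)*(605 + 493)/493)/((-5*(248 - 1*304))) = 363385*(1/26625) + ((1/2)*(1/493)*1098)/((-5*(248 - 304))) = 72677/5325 + 549/(493*((-5*(-56)))) = 72677/5325 + (549/493)/280 = 72677/5325 + (549/493)*(1/280) = 72677/5325 + 549/138040 = 2007051301/147012600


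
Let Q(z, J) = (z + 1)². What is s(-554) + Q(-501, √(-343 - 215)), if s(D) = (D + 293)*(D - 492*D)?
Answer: -70745654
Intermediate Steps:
Q(z, J) = (1 + z)²
s(D) = -491*D*(293 + D) (s(D) = (293 + D)*(-491*D) = -491*D*(293 + D))
s(-554) + Q(-501, √(-343 - 215)) = -491*(-554)*(293 - 554) + (1 - 501)² = -491*(-554)*(-261) + (-500)² = -70995654 + 250000 = -70745654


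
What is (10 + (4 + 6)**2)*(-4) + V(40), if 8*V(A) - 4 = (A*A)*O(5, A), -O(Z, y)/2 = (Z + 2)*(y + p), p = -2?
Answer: -213679/2 ≈ -1.0684e+5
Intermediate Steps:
O(Z, y) = -2*(-2 + y)*(2 + Z) (O(Z, y) = -2*(Z + 2)*(y - 2) = -2*(2 + Z)*(-2 + y) = -2*(-2 + y)*(2 + Z))
V(A) = 1/2 + A**2*(28 - 14*A)/8 (V(A) = 1/2 + ((A*A)*(8 - 4*A + 4*5 - 2*5*A))/8 = 1/2 + (A**2*(8 - 4*A + 20 - 10*A))/8 = 1/2 + (A**2*(28 - 14*A))/8 = 1/2 + A**2*(28 - 14*A)/8)
(10 + (4 + 6)**2)*(-4) + V(40) = (10 + (4 + 6)**2)*(-4) + (1/2 + (7/4)*40**2*(2 - 1*40)) = (10 + 10**2)*(-4) + (1/2 + (7/4)*1600*(2 - 40)) = (10 + 100)*(-4) + (1/2 + (7/4)*1600*(-38)) = 110*(-4) + (1/2 - 106400) = -440 - 212799/2 = -213679/2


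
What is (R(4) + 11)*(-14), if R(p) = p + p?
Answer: -266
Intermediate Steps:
R(p) = 2*p
(R(4) + 11)*(-14) = (2*4 + 11)*(-14) = (8 + 11)*(-14) = 19*(-14) = -266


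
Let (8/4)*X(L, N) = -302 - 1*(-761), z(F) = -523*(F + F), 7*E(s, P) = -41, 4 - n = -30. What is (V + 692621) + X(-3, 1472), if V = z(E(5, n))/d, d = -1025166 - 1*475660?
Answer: 7278936268705/10505782 ≈ 6.9285e+5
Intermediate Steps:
n = 34 (n = 4 - 1*(-30) = 4 + 30 = 34)
E(s, P) = -41/7 (E(s, P) = (1/7)*(-41) = -41/7)
z(F) = -1046*F
d = -1500826 (d = -1025166 - 475660 = -1500826)
X(L, N) = 459/2 (X(L, N) = (-302 - 1*(-761))/2 = (-302 + 761)/2 = (1/2)*459 = 459/2)
V = -21443/5252891 (V = -1046*(-41/7)/(-1500826) = (42886/7)*(-1/1500826) = -21443/5252891 ≈ -0.0040821)
(V + 692621) + X(-3, 1472) = (-21443/5252891 + 692621) + 459/2 = 3638262595868/5252891 + 459/2 = 7278936268705/10505782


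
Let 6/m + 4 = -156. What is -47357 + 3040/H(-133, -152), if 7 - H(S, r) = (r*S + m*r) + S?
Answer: -9510121069/200817 ≈ -47357.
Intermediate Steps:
m = -3/80 (m = 6/(-4 - 156) = 6/(-160) = 6*(-1/160) = -3/80 ≈ -0.037500)
H(S, r) = 7 - S + 3*r/80 - S*r (H(S, r) = 7 - ((r*S - 3*r/80) + S) = 7 - ((S*r - 3*r/80) + S) = 7 - ((-3*r/80 + S*r) + S) = 7 - (S - 3*r/80 + S*r) = 7 + (-S + 3*r/80 - S*r) = 7 - S + 3*r/80 - S*r)
-47357 + 3040/H(-133, -152) = -47357 + 3040/(7 - 1*(-133) + (3/80)*(-152) - 1*(-133)*(-152)) = -47357 + 3040/(7 + 133 - 57/10 - 20216) = -47357 + 3040/(-200817/10) = -47357 + 3040*(-10/200817) = -47357 - 30400/200817 = -9510121069/200817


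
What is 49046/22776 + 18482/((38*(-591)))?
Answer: 56710753/42625284 ≈ 1.3304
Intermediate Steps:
49046/22776 + 18482/((38*(-591))) = 49046*(1/22776) + 18482/(-22458) = 24523/11388 + 18482*(-1/22458) = 24523/11388 - 9241/11229 = 56710753/42625284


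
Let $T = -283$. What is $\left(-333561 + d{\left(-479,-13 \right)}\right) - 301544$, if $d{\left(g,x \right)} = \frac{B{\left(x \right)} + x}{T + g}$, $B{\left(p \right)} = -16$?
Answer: $- \frac{483949981}{762} \approx -6.3511 \cdot 10^{5}$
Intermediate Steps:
$d{\left(g,x \right)} = \frac{-16 + x}{-283 + g}$
$\left(-333561 + d{\left(-479,-13 \right)}\right) - 301544 = \left(-333561 + \frac{-16 - 13}{-283 - 479}\right) - 301544 = \left(-333561 + \frac{1}{-762} \left(-29\right)\right) - 301544 = \left(-333561 - - \frac{29}{762}\right) - 301544 = \left(-333561 + \frac{29}{762}\right) - 301544 = - \frac{254173453}{762} - 301544 = - \frac{483949981}{762}$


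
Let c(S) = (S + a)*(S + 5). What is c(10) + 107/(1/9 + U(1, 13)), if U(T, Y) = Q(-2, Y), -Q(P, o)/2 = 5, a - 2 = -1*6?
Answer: 7047/89 ≈ 79.180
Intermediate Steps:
a = -4 (a = 2 - 1*6 = 2 - 6 = -4)
Q(P, o) = -10 (Q(P, o) = -2*5 = -10)
c(S) = (-4 + S)*(5 + S) (c(S) = (S - 4)*(S + 5) = (-4 + S)*(5 + S))
U(T, Y) = -10
c(10) + 107/(1/9 + U(1, 13)) = (-20 + 10 + 10**2) + 107/(1/9 - 10) = (-20 + 10 + 100) + 107/(1/9 - 10) = 90 + 107/(-89/9) = 90 + 107*(-9/89) = 90 - 963/89 = 7047/89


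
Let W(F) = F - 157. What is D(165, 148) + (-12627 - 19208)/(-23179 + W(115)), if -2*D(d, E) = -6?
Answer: 101498/23221 ≈ 4.3710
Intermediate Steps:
W(F) = -157 + F
D(d, E) = 3 (D(d, E) = -½*(-6) = 3)
D(165, 148) + (-12627 - 19208)/(-23179 + W(115)) = 3 + (-12627 - 19208)/(-23179 + (-157 + 115)) = 3 - 31835/(-23179 - 42) = 3 - 31835/(-23221) = 3 - 31835*(-1/23221) = 3 + 31835/23221 = 101498/23221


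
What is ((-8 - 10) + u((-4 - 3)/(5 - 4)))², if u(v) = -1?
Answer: 361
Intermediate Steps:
((-8 - 10) + u((-4 - 3)/(5 - 4)))² = ((-8 - 10) - 1)² = (-18 - 1)² = (-19)² = 361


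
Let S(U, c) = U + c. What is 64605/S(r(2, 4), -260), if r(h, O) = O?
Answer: -64605/256 ≈ -252.36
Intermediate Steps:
64605/S(r(2, 4), -260) = 64605/(4 - 260) = 64605/(-256) = 64605*(-1/256) = -64605/256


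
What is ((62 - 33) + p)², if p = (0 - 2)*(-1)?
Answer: 961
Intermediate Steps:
p = 2 (p = -2*(-1) = 2)
((62 - 33) + p)² = ((62 - 33) + 2)² = (29 + 2)² = 31² = 961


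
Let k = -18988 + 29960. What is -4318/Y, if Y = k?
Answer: -2159/5486 ≈ -0.39355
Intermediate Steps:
k = 10972
Y = 10972
-4318/Y = -4318/10972 = -4318*1/10972 = -2159/5486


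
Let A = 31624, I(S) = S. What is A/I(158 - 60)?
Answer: 15812/49 ≈ 322.69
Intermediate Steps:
A/I(158 - 60) = 31624/(158 - 60) = 31624/98 = 31624*(1/98) = 15812/49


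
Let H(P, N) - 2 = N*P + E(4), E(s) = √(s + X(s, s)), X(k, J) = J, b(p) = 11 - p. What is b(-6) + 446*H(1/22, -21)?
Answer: 5316/11 + 892*√2 ≈ 1744.8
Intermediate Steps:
E(s) = √2*√s (E(s) = √(s + s) = √(2*s) = √2*√s)
H(P, N) = 2 + 2*√2 + N*P (H(P, N) = 2 + (N*P + √2*√4) = 2 + (N*P + √2*2) = 2 + (N*P + 2*√2) = 2 + (2*√2 + N*P) = 2 + 2*√2 + N*P)
b(-6) + 446*H(1/22, -21) = (11 - 1*(-6)) + 446*(2 + 2*√2 - 21/22) = (11 + 6) + 446*(2 + 2*√2 - 21*1/22) = 17 + 446*(2 + 2*√2 - 21/22) = 17 + 446*(23/22 + 2*√2) = 17 + (5129/11 + 892*√2) = 5316/11 + 892*√2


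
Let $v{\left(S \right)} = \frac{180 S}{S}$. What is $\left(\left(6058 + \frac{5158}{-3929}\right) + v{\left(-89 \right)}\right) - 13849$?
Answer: $- \frac{29908777}{3929} \approx -7612.3$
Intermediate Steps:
$v{\left(S \right)} = 180$
$\left(\left(6058 + \frac{5158}{-3929}\right) + v{\left(-89 \right)}\right) - 13849 = \left(\left(6058 + \frac{5158}{-3929}\right) + 180\right) - 13849 = \left(\left(6058 + 5158 \left(- \frac{1}{3929}\right)\right) + 180\right) - 13849 = \left(\left(6058 - \frac{5158}{3929}\right) + 180\right) - 13849 = \left(\frac{23796724}{3929} + 180\right) - 13849 = \frac{24503944}{3929} - 13849 = - \frac{29908777}{3929}$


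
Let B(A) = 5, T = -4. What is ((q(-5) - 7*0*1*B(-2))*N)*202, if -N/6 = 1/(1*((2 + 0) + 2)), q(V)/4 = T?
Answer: 4848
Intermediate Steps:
q(V) = -16 (q(V) = 4*(-4) = -16)
N = -3/2 (N = -6/((2 + 0) + 2) = -6/(2 + 2) = -6/(1*4) = -6/4 = -6*¼ = -3/2 ≈ -1.5000)
((q(-5) - 7*0*1*B(-2))*N)*202 = ((-16 - 7*0*1*5)*(-3/2))*202 = ((-16 - 0*5)*(-3/2))*202 = ((-16 - 7*0)*(-3/2))*202 = ((-16 + 0)*(-3/2))*202 = -16*(-3/2)*202 = 24*202 = 4848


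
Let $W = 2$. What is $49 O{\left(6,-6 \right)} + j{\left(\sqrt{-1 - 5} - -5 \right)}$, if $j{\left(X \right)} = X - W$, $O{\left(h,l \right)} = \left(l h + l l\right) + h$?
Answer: $297 + i \sqrt{6} \approx 297.0 + 2.4495 i$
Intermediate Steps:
$O{\left(h,l \right)} = h + l^{2} + h l$ ($O{\left(h,l \right)} = \left(h l + l^{2}\right) + h = \left(l^{2} + h l\right) + h = h + l^{2} + h l$)
$j{\left(X \right)} = -2 + X$ ($j{\left(X \right)} = X - 2 = -2 + X$)
$49 O{\left(6,-6 \right)} + j{\left(\sqrt{-1 - 5} - -5 \right)} = 49 \left(6 + \left(-6\right)^{2} + 6 \left(-6\right)\right) + \left(-2 + \left(\sqrt{-1 - 5} - -5\right)\right) = 49 \left(6 + 36 - 36\right) + \left(-2 + \left(\sqrt{-6} + 5\right)\right) = 49 \cdot 6 + \left(-2 + \left(i \sqrt{6} + 5\right)\right) = 294 + \left(-2 + \left(5 + i \sqrt{6}\right)\right) = 294 + \left(3 + i \sqrt{6}\right) = 297 + i \sqrt{6}$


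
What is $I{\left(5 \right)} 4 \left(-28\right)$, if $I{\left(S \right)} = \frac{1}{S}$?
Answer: $- \frac{112}{5} \approx -22.4$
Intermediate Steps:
$I{\left(5 \right)} 4 \left(-28\right) = \frac{1}{5} \cdot 4 \left(-28\right) = \frac{4}{5} \left(-28\right) = - \frac{112}{5}$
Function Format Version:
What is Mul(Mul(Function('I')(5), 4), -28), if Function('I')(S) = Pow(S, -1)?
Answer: Rational(-112, 5) ≈ -22.400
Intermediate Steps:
Mul(Mul(Function('I')(5), 4), -28) = Mul(Mul(Pow(5, -1), 4), -28) = Mul(Mul(Rational(1, 5), 4), -28) = Mul(Rational(4, 5), -28) = Rational(-112, 5)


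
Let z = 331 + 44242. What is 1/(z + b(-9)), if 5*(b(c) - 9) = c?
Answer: 5/222901 ≈ 2.2431e-5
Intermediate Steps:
b(c) = 9 + c/5
z = 44573
1/(z + b(-9)) = 1/(44573 + (9 + (⅕)*(-9))) = 1/(44573 + (9 - 9/5)) = 1/(44573 + 36/5) = 1/(222901/5) = 5/222901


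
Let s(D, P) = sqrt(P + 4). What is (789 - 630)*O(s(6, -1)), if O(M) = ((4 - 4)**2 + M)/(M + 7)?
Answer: -477/46 + 1113*sqrt(3)/46 ≈ 31.539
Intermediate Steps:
s(D, P) = sqrt(4 + P)
O(M) = M/(7 + M) (O(M) = (0**2 + M)/(7 + M) = (0 + M)/(7 + M) = M/(7 + M))
(789 - 630)*O(s(6, -1)) = (789 - 630)*(sqrt(4 - 1)/(7 + sqrt(4 - 1))) = 159*(sqrt(3)/(7 + sqrt(3))) = 159*sqrt(3)/(7 + sqrt(3))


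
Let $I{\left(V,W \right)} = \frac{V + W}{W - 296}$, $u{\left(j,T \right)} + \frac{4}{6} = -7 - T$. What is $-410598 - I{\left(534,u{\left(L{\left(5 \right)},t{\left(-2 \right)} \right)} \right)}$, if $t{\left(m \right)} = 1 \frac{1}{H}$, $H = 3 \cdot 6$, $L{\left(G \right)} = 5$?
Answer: $- \frac{2244729793}{5467} \approx -4.106 \cdot 10^{5}$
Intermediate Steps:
$H = 18$
$t{\left(m \right)} = \frac{1}{18}$ ($t{\left(m \right)} = 1 \cdot \frac{1}{18} = \frac{1}{18}$)
$u{\left(j,T \right)} = - \frac{23}{3} - T$ ($u{\left(j,T \right)} = - \frac{2}{3} - \left(7 + T\right) = - \frac{23}{3} - T$)
$I{\left(V,W \right)} = \frac{V + W}{-296 + W}$
$-410598 - I{\left(534,u{\left(L{\left(5 \right)},t{\left(-2 \right)} \right)} \right)} = -410598 - \frac{534 - \frac{139}{18}}{-296 - \frac{139}{18}} = -410598 - \frac{1}{- \frac{5467}{18}} \cdot \frac{9473}{18} = -410598 - \left(- \frac{18}{5467}\right) \frac{9473}{18} = -410598 - - \frac{9473}{5467} = -410598 + \frac{9473}{5467} = - \frac{2244729793}{5467}$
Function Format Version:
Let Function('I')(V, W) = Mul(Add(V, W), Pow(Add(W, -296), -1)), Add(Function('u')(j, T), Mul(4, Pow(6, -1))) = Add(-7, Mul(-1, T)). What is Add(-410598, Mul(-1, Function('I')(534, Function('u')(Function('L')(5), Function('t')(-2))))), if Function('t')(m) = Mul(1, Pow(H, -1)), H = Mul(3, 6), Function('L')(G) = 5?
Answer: Rational(-2244729793, 5467) ≈ -4.1060e+5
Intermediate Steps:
H = 18
Function('t')(m) = Rational(1, 18) (Function('t')(m) = Mul(1, Pow(18, -1)) = Mul(1, Rational(1, 18)) = Rational(1, 18))
Function('u')(j, T) = Add(Rational(-23, 3), Mul(-1, T)) (Function('u')(j, T) = Add(Rational(-2, 3), Add(-7, Mul(-1, T))) = Add(Rational(-23, 3), Mul(-1, T)))
Function('I')(V, W) = Mul(Pow(Add(-296, W), -1), Add(V, W)) (Function('I')(V, W) = Mul(Add(V, W), Pow(Add(-296, W), -1)) = Mul(Pow(Add(-296, W), -1), Add(V, W)))
Add(-410598, Mul(-1, Function('I')(534, Function('u')(Function('L')(5), Function('t')(-2))))) = Add(-410598, Mul(-1, Mul(Pow(Add(-296, Add(Rational(-23, 3), Mul(-1, Rational(1, 18)))), -1), Add(534, Add(Rational(-23, 3), Mul(-1, Rational(1, 18))))))) = Add(-410598, Mul(-1, Mul(Pow(Add(-296, Add(Rational(-23, 3), Rational(-1, 18))), -1), Add(534, Add(Rational(-23, 3), Rational(-1, 18)))))) = Add(-410598, Mul(-1, Mul(Pow(Add(-296, Rational(-139, 18)), -1), Add(534, Rational(-139, 18))))) = Add(-410598, Mul(-1, Mul(Pow(Rational(-5467, 18), -1), Rational(9473, 18)))) = Add(-410598, Mul(-1, Mul(Rational(-18, 5467), Rational(9473, 18)))) = Add(-410598, Mul(-1, Rational(-9473, 5467))) = Add(-410598, Rational(9473, 5467)) = Rational(-2244729793, 5467)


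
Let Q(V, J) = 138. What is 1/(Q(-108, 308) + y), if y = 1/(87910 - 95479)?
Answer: 7569/1044521 ≈ 0.0072464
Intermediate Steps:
y = -1/7569 (y = 1/(-7569) = -1/7569 ≈ -0.00013212)
1/(Q(-108, 308) + y) = 1/(138 - 1/7569) = 1/(1044521/7569) = 7569/1044521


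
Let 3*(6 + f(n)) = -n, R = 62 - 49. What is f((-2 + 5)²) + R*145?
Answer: 1876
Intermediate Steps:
R = 13
f(n) = -6 - n/3 (f(n) = -6 + (-n)/3 = -6 - n/3)
f((-2 + 5)²) + R*145 = (-6 - (-2 + 5)²/3) + 13*145 = (-6 - ⅓*3²) + 1885 = (-6 - ⅓*9) + 1885 = (-6 - 3) + 1885 = -9 + 1885 = 1876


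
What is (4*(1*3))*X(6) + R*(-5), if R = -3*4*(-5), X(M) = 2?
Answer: -276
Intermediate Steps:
R = 60 (R = -12*(-5) = 60)
(4*(1*3))*X(6) + R*(-5) = (4*(1*3))*2 + 60*(-5) = (4*3)*2 - 300 = 12*2 - 300 = 24 - 300 = -276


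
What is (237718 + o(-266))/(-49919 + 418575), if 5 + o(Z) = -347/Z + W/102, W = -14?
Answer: 3224830393/5001187296 ≈ 0.64481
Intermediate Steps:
o(Z) = -262/51 - 347/Z (o(Z) = -5 + (-347/Z - 14/102) = -5 + (-347/Z - 14*1/102) = -5 + (-347/Z - 7/51) = -5 + (-7/51 - 347/Z) = -262/51 - 347/Z)
(237718 + o(-266))/(-49919 + 418575) = (237718 + (-262/51 - 347/(-266)))/(-49919 + 418575) = (237718 + (-262/51 - 347*(-1/266)))/368656 = (237718 + (-262/51 + 347/266))*(1/368656) = (237718 - 51995/13566)*(1/368656) = (3224830393/13566)*(1/368656) = 3224830393/5001187296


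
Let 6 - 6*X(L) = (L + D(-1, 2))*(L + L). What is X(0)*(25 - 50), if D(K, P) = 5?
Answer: -25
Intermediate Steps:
X(L) = 1 - L*(5 + L)/3 (X(L) = 1 - (L + 5)*(L + L)/6 = 1 - (5 + L)*2*L/6 = 1 - L*(5 + L)/3)
X(0)*(25 - 50) = (1 - 5/3*0 - ⅓*0²)*(25 - 50) = (1 + 0 - ⅓*0)*(-25) = (1 + 0 + 0)*(-25) = 1*(-25) = -25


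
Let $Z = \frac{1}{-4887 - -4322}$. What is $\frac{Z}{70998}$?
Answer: $- \frac{1}{40113870} \approx -2.4929 \cdot 10^{-8}$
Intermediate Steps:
$Z = - \frac{1}{565}$ ($Z = \frac{1}{-4887 + 4322} = \frac{1}{-565} = - \frac{1}{565} \approx -0.0017699$)
$\frac{Z}{70998} = - \frac{1}{565 \cdot 70998} = \left(- \frac{1}{565}\right) \frac{1}{70998} = - \frac{1}{40113870}$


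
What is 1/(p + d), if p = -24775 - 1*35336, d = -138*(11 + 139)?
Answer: -1/80811 ≈ -1.2375e-5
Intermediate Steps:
d = -20700 (d = -138*150 = -20700)
p = -60111 (p = -24775 - 35336 = -60111)
1/(p + d) = 1/(-60111 - 20700) = 1/(-80811) = -1/80811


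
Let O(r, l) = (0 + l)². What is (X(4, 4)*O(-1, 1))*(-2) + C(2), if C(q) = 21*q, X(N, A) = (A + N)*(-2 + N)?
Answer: 10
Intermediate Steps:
X(N, A) = (-2 + N)*(A + N)
O(r, l) = l²
(X(4, 4)*O(-1, 1))*(-2) + C(2) = ((4² - 2*4 - 2*4 + 4*4)*1²)*(-2) + 21*2 = ((16 - 8 - 8 + 16)*1)*(-2) + 42 = (16*1)*(-2) + 42 = 16*(-2) + 42 = -32 + 42 = 10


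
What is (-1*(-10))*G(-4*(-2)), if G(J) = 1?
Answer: 10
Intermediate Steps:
(-1*(-10))*G(-4*(-2)) = -1*(-10)*1 = 10*1 = 10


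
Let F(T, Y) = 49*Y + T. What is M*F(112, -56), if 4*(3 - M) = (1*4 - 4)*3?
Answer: -7896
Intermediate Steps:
F(T, Y) = T + 49*Y
M = 3 (M = 3 - (1*4 - 4)*3/4 = 3 - (4 - 4)*3/4 = 3 - 0*3 = 3 - ¼*0 = 3 + 0 = 3)
M*F(112, -56) = 3*(112 + 49*(-56)) = 3*(112 - 2744) = 3*(-2632) = -7896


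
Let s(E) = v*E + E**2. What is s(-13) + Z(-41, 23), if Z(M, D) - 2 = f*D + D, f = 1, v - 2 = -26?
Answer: 529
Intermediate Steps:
v = -24 (v = 2 - 26 = -24)
Z(M, D) = 2 + 2*D (Z(M, D) = 2 + (1*D + D) = 2 + (D + D) = 2 + 2*D)
s(E) = E**2 - 24*E (s(E) = -24*E + E**2 = E**2 - 24*E)
s(-13) + Z(-41, 23) = -13*(-24 - 13) + (2 + 2*23) = -13*(-37) + (2 + 46) = 481 + 48 = 529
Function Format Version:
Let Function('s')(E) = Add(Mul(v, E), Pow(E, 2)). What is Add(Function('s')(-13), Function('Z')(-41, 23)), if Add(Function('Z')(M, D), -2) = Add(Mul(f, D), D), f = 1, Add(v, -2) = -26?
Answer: 529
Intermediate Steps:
v = -24 (v = Add(2, -26) = -24)
Function('Z')(M, D) = Add(2, Mul(2, D)) (Function('Z')(M, D) = Add(2, Add(Mul(1, D), D)) = Add(2, Add(D, D)) = Add(2, Mul(2, D)))
Function('s')(E) = Add(Pow(E, 2), Mul(-24, E)) (Function('s')(E) = Add(Mul(-24, E), Pow(E, 2)) = Add(Pow(E, 2), Mul(-24, E)))
Add(Function('s')(-13), Function('Z')(-41, 23)) = Add(Mul(-13, Add(-24, -13)), Add(2, Mul(2, 23))) = Add(Mul(-13, -37), Add(2, 46)) = Add(481, 48) = 529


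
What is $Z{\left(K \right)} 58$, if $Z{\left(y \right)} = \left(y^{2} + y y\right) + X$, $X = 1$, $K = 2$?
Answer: $522$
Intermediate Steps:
$Z{\left(y \right)} = 1 + 2 y^{2}$ ($Z{\left(y \right)} = \left(y^{2} + y y\right) + 1 = \left(y^{2} + y^{2}\right) + 1 = 2 y^{2} + 1 = 1 + 2 y^{2}$)
$Z{\left(K \right)} 58 = \left(1 + 2 \cdot 2^{2}\right) 58 = \left(1 + 2 \cdot 4\right) 58 = \left(1 + 8\right) 58 = 9 \cdot 58 = 522$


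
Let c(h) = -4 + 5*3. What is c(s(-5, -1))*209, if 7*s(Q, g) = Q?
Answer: 2299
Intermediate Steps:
s(Q, g) = Q/7
c(h) = 11 (c(h) = -4 + 15 = 11)
c(s(-5, -1))*209 = 11*209 = 2299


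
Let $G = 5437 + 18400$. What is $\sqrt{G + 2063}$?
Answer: $10 \sqrt{259} \approx 160.93$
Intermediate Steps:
$G = 23837$
$\sqrt{G + 2063} = \sqrt{23837 + 2063} = \sqrt{25900} = 10 \sqrt{259}$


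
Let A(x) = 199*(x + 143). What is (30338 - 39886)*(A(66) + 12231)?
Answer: -513892456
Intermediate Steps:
A(x) = 28457 + 199*x (A(x) = 199*(143 + x) = 28457 + 199*x)
(30338 - 39886)*(A(66) + 12231) = (30338 - 39886)*((28457 + 199*66) + 12231) = -9548*((28457 + 13134) + 12231) = -9548*(41591 + 12231) = -9548*53822 = -513892456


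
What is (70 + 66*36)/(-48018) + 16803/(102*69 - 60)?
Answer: 131629711/55844934 ≈ 2.3571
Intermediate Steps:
(70 + 66*36)/(-48018) + 16803/(102*69 - 60) = (70 + 2376)*(-1/48018) + 16803/(7038 - 60) = 2446*(-1/48018) + 16803/6978 = -1223/24009 + 16803*(1/6978) = -1223/24009 + 5601/2326 = 131629711/55844934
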